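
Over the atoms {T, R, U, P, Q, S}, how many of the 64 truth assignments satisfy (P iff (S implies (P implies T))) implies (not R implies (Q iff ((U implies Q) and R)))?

58

Initial set: {((P iff (S implies (P implies T))) implies (not R implies (Q iff ((U implies Q) and R))))}.
((P iff (S implies (P implies T))) implies (not R implies (Q iff ((U implies Q) and R)))): β-rule — branch into not (P iff (S implies (P implies T)))  //  (not R implies (Q iff ((U implies Q) and R))).
  branch 1 (add not (P iff (S implies (P implies T)))):
    not (P iff (S implies (P implies T))): β-rule — branch into P, not (S implies (P implies T))  //  not P, (S implies (P implies T)).
      branch 1.1 (add P, not (S implies (P implies T))):
        not (S implies (P implies T)): α-rule — add S, not (P implies T).
        not (P implies T): α-rule — add P, not T.
        ○ open, literals {P=true, S=true, T=false}.
      branch 1.2 (add not P, (S implies (P implies T))):
        (S implies (P implies T)): β-rule — branch into not S  //  (P implies T).
          branch 1.2.1 (add not S):
            ○ open, literals {P=false, S=false}.
          branch 1.2.2 (add (P implies T)):
            (P implies T): β-rule — branch into not P  //  T.
              branch 1.2.2.1 (add not P):
                ○ open, literals {P=false}.
              branch 1.2.2.2 (add T):
                ○ open, literals {P=false, T=true}.
  branch 2 (add (not R implies (Q iff ((U implies Q) and R)))):
    (not R implies (Q iff ((U implies Q) and R))): β-rule — branch into not not R  //  (Q iff ((U implies Q) and R)).
      branch 2.1 (add not not R):
        ○ open, literals {R=true}.
      branch 2.2 (add (Q iff ((U implies Q) and R))):
        (Q iff ((U implies Q) and R)): β-rule — branch into Q, ((U implies Q) and R)  //  not Q, not ((U implies Q) and R).
          branch 2.2.1 (add Q, ((U implies Q) and R)):
            ((U implies Q) and R): α-rule — add (U implies Q), R.
            (U implies Q): β-rule — branch into not U  //  Q.
              branch 2.2.1.1 (add not U):
                ○ open, literals {Q=true, R=true, U=false}.
              branch 2.2.1.2 (add Q):
                ○ open, literals {Q=true, R=true}.
          branch 2.2.2 (add not Q, not ((U implies Q) and R)):
            not ((U implies Q) and R): β-rule — branch into not (U implies Q)  //  not R.
              branch 2.2.2.1 (add not (U implies Q)):
                not (U implies Q): α-rule — add U, not Q.
                ○ open, literals {Q=false, U=true}.
              branch 2.2.2.2 (add not R):
                ○ open, literals {Q=false, R=false}.
0 branches closed, 9 open.
Each open branch fixes some atoms; the unmentioned ones are free. Counting distinct full assignments: branch {P=true, S=true, T=false} (R, U, Q) contributes 8 new; branch {P=false, S=false} (T, R, U, Q) contributes 16 new; branch {P=false} (T, R, U, Q, S) contributes 16 new; branch {P=false, T=true} (R, U, Q, S) contributes 0 new; branch {R=true} (T, U, P, Q, S) contributes 12 new; branch {Q=true, R=true, U=false} (T, P, S) contributes 0 new; branch {Q=true, R=true} (T, U, P, S) contributes 0 new; branch {Q=false, U=true} (T, R, P, S) contributes 3 new; branch {Q=false, R=false} (T, U, P, S) contributes 3 new. Total: 58.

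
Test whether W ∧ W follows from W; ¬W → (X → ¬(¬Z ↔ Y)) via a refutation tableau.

Yes

Initial set: {W; (¬W → (X → ¬(¬Z ↔ Y))); ¬(W ∧ W)}.
(¬W → (X → ¬(¬Z ↔ Y))): β-rule — branch into ¬¬W  //  (X → ¬(¬Z ↔ Y)).
  branch 1 (add ¬¬W):
    ¬(W ∧ W): β-rule — branch into ¬W  //  ¬W.
      branch 1.1 (add ¬W):
        × closes — contains both W and ¬W.
      branch 1.2 (add ¬W):
        × closes — contains both W and ¬W.
  branch 2 (add (X → ¬(¬Z ↔ Y))):
    ¬(W ∧ W): β-rule — branch into ¬W  //  ¬W.
      branch 2.1 (add ¬W):
        × closes — contains both W and ¬W.
      branch 2.2 (add ¬W):
        × closes — contains both W and ¬W.
All 4 branches close.
Every branch closed, so the premises entail the conclusion.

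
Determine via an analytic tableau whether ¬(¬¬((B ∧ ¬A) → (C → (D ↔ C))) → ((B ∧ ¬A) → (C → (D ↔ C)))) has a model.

Unsatisfiable

Initial set: {¬(¬¬((B ∧ ¬A) → (C → (D ↔ C))) → ((B ∧ ¬A) → (C → (D ↔ C))))}.
¬(¬¬((B ∧ ¬A) → (C → (D ↔ C))) → ((B ∧ ¬A) → (C → (D ↔ C)))): α-rule — add ¬¬((B ∧ ¬A) → (C → (D ↔ C))), ¬((B ∧ ¬A) → (C → (D ↔ C))).
¬¬((B ∧ ¬A) → (C → (D ↔ C))): drop double negation, giving ((B ∧ ¬A) → (C → (D ↔ C))).
¬((B ∧ ¬A) → (C → (D ↔ C))): α-rule — add (B ∧ ¬A), ¬(C → (D ↔ C)).
(B ∧ ¬A): α-rule — add B, ¬A.
¬(C → (D ↔ C)): α-rule — add C, ¬(D ↔ C).
((B ∧ ¬A) → (C → (D ↔ C))): β-rule — branch into ¬(B ∧ ¬A)  //  (C → (D ↔ C)).
  branch 1 (add ¬(B ∧ ¬A)):
    ¬(D ↔ C): β-rule — branch into D, ¬C  //  ¬D, C.
      branch 1.1 (add D, ¬C):
        × closes — contains both C and ¬C.
      branch 1.2 (add ¬D, C):
        ¬(B ∧ ¬A): β-rule — branch into ¬B  //  ¬¬A.
          branch 1.2.1 (add ¬B):
            × closes — contains both B and ¬B.
          branch 1.2.2 (add ¬¬A):
            × closes — contains both A and ¬A.
  branch 2 (add (C → (D ↔ C))):
    ¬(D ↔ C): β-rule — branch into D, ¬C  //  ¬D, C.
      branch 2.1 (add D, ¬C):
        × closes — contains both C and ¬C.
      branch 2.2 (add ¬D, C):
        (C → (D ↔ C)): β-rule — branch into ¬C  //  (D ↔ C).
          branch 2.2.1 (add ¬C):
            × closes — contains both C and ¬C.
          branch 2.2.2 (add (D ↔ C)):
            (D ↔ C): β-rule — branch into D, C  //  ¬D, ¬C.
              branch 2.2.2.1 (add D, C):
                × closes — contains both D and ¬D.
              branch 2.2.2.2 (add ¬D, ¬C):
                × closes — contains both C and ¬C.
All 7 branches close.
Every branch closed; the formula is unsatisfiable.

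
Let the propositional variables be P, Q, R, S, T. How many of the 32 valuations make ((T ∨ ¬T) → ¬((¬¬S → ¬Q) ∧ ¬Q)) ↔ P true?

16

Initial set: {(((T ∨ ¬T) → ¬((¬¬S → ¬Q) ∧ ¬Q)) ↔ P)}.
(((T ∨ ¬T) → ¬((¬¬S → ¬Q) ∧ ¬Q)) ↔ P): β-rule — branch into ((T ∨ ¬T) → ¬((¬¬S → ¬Q) ∧ ¬Q)), P  //  ¬((T ∨ ¬T) → ¬((¬¬S → ¬Q) ∧ ¬Q)), ¬P.
  branch 1 (add ((T ∨ ¬T) → ¬((¬¬S → ¬Q) ∧ ¬Q)), P):
    ((T ∨ ¬T) → ¬((¬¬S → ¬Q) ∧ ¬Q)): β-rule — branch into ¬(T ∨ ¬T)  //  ¬((¬¬S → ¬Q) ∧ ¬Q).
      branch 1.1 (add ¬(T ∨ ¬T)):
        ¬(T ∨ ¬T): α-rule — add ¬T, ¬¬T.
        × closes — contains both T and ¬T.
      branch 1.2 (add ¬((¬¬S → ¬Q) ∧ ¬Q)):
        ¬((¬¬S → ¬Q) ∧ ¬Q): β-rule — branch into ¬(¬¬S → ¬Q)  //  ¬¬Q.
          branch 1.2.1 (add ¬(¬¬S → ¬Q)):
            ¬(¬¬S → ¬Q): α-rule — add ¬¬S, ¬¬Q.
            ¬¬S: drop double negation, giving S.
            ○ open, literals {P=T, Q=T, S=T}.
          branch 1.2.2 (add ¬¬Q):
            ○ open, literals {P=T, Q=T}.
  branch 2 (add ¬((T ∨ ¬T) → ¬((¬¬S → ¬Q) ∧ ¬Q)), ¬P):
    ¬((T ∨ ¬T) → ¬((¬¬S → ¬Q) ∧ ¬Q)): α-rule — add (T ∨ ¬T), ¬¬((¬¬S → ¬Q) ∧ ¬Q).
    ¬¬((¬¬S → ¬Q) ∧ ¬Q): α-rule — add (¬¬S → ¬Q), ¬Q.
    (T ∨ ¬T): β-rule — branch into T  //  ¬T.
      branch 2.1 (add T):
        (¬¬S → ¬Q): β-rule — branch into ¬¬¬S  //  ¬Q.
          branch 2.1.1 (add ¬¬¬S):
            ¬¬¬S: drop double negation, giving ¬S.
            ○ open, literals {P=F, Q=F, S=F, T=T}.
          branch 2.1.2 (add ¬Q):
            ○ open, literals {P=F, Q=F, T=T}.
      branch 2.2 (add ¬T):
        (¬¬S → ¬Q): β-rule — branch into ¬¬¬S  //  ¬Q.
          branch 2.2.1 (add ¬¬¬S):
            ¬¬¬S: drop double negation, giving ¬S.
            ○ open, literals {P=F, Q=F, S=F, T=F}.
          branch 2.2.2 (add ¬Q):
            ○ open, literals {P=F, Q=F, T=F}.
1 branch closed, 6 open.
Each open branch fixes some atoms; the unmentioned ones are free. Counting distinct full assignments: branch {P=T, Q=T, S=T} (R, T) contributes 4 new; branch {P=T, Q=T} (R, S, T) contributes 4 new; branch {P=F, Q=F, S=F, T=T} (R) contributes 2 new; branch {P=F, Q=F, T=T} (R, S) contributes 2 new; branch {P=F, Q=F, S=F, T=F} (R) contributes 2 new; branch {P=F, Q=F, T=F} (R, S) contributes 2 new. Total: 16.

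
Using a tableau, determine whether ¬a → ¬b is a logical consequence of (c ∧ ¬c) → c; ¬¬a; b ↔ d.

Initial set: {((c ∧ ¬c) → c); ¬¬a; (b ↔ d); ¬(¬a → ¬b)}.
¬¬a: drop double negation, giving a.
¬(¬a → ¬b): α-rule — add ¬a, ¬¬b.
× closes — contains both a and ¬a.
All 1 branch closes.
Every branch closed, so the premises entail the conclusion.

Yes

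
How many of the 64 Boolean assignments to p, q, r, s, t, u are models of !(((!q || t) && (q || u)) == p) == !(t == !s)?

Initial set: {(!(((!q || t) && (q || u)) == p) == !(t == !s))}.
(!(((!q || t) && (q || u)) == p) == !(t == !s)): β-rule — branch into !(((!q || t) && (q || u)) == p), !(t == !s)  //  !!(((!q || t) && (q || u)) == p), !!(t == !s).
  branch 1 (add !(((!q || t) && (q || u)) == p), !(t == !s)):
    !(((!q || t) && (q || u)) == p): β-rule — branch into ((!q || t) && (q || u)), !p  //  !((!q || t) && (q || u)), p.
      branch 1.1 (add ((!q || t) && (q || u)), !p):
        ((!q || t) && (q || u)): α-rule — add (!q || t), (q || u).
        !(t == !s): β-rule — branch into t, !!s  //  !t, !s.
          branch 1.1.1 (add t, !!s):
            (!q || t): β-rule — branch into !q  //  t.
              branch 1.1.1.1 (add !q):
                (q || u): β-rule — branch into q  //  u.
                  branch 1.1.1.1.1 (add q):
                    × closes — contains both q and !q.
                  branch 1.1.1.1.2 (add u):
                    ○ open, literals {p=F, q=F, s=T, t=T, u=T}.
              branch 1.1.1.2 (add t):
                (q || u): β-rule — branch into q  //  u.
                  branch 1.1.1.2.1 (add q):
                    ○ open, literals {p=F, q=T, s=T, t=T}.
                  branch 1.1.1.2.2 (add u):
                    ○ open, literals {p=F, s=T, t=T, u=T}.
          branch 1.1.2 (add !t, !s):
            (!q || t): β-rule — branch into !q  //  t.
              branch 1.1.2.1 (add !q):
                (q || u): β-rule — branch into q  //  u.
                  branch 1.1.2.1.1 (add q):
                    × closes — contains both q and !q.
                  branch 1.1.2.1.2 (add u):
                    ○ open, literals {p=F, q=F, s=F, t=F, u=T}.
              branch 1.1.2.2 (add t):
                × closes — contains both t and !t.
      branch 1.2 (add !((!q || t) && (q || u)), p):
        !(t == !s): β-rule — branch into t, !!s  //  !t, !s.
          branch 1.2.1 (add t, !!s):
            !((!q || t) && (q || u)): β-rule — branch into !(!q || t)  //  !(q || u).
              branch 1.2.1.1 (add !(!q || t)):
                !(!q || t): α-rule — add !!q, !t.
                × closes — contains both t and !t.
              branch 1.2.1.2 (add !(q || u)):
                !(q || u): α-rule — add !q, !u.
                ○ open, literals {p=T, q=F, s=T, t=T, u=F}.
          branch 1.2.2 (add !t, !s):
            !((!q || t) && (q || u)): β-rule — branch into !(!q || t)  //  !(q || u).
              branch 1.2.2.1 (add !(!q || t)):
                !(!q || t): α-rule — add !!q, !t.
                ○ open, literals {p=T, q=T, s=F, t=F}.
              branch 1.2.2.2 (add !(q || u)):
                !(q || u): α-rule — add !q, !u.
                ○ open, literals {p=T, q=F, s=F, t=F, u=F}.
  branch 2 (add !!(((!q || t) && (q || u)) == p), !!(t == !s)):
    !!(((!q || t) && (q || u)) == p): β-rule — branch into ((!q || t) && (q || u)), p  //  !((!q || t) && (q || u)), !p.
      branch 2.1 (add ((!q || t) && (q || u)), p):
        ((!q || t) && (q || u)): α-rule — add (!q || t), (q || u).
        !!(t == !s): β-rule — branch into t, !s  //  !t, !!s.
          branch 2.1.1 (add t, !s):
            (!q || t): β-rule — branch into !q  //  t.
              branch 2.1.1.1 (add !q):
                (q || u): β-rule — branch into q  //  u.
                  branch 2.1.1.1.1 (add q):
                    × closes — contains both q and !q.
                  branch 2.1.1.1.2 (add u):
                    ○ open, literals {p=T, q=F, s=F, t=T, u=T}.
              branch 2.1.1.2 (add t):
                (q || u): β-rule — branch into q  //  u.
                  branch 2.1.1.2.1 (add q):
                    ○ open, literals {p=T, q=T, s=F, t=T}.
                  branch 2.1.1.2.2 (add u):
                    ○ open, literals {p=T, s=F, t=T, u=T}.
          branch 2.1.2 (add !t, !!s):
            (!q || t): β-rule — branch into !q  //  t.
              branch 2.1.2.1 (add !q):
                (q || u): β-rule — branch into q  //  u.
                  branch 2.1.2.1.1 (add q):
                    × closes — contains both q and !q.
                  branch 2.1.2.1.2 (add u):
                    ○ open, literals {p=T, q=F, s=T, t=F, u=T}.
              branch 2.1.2.2 (add t):
                × closes — contains both t and !t.
      branch 2.2 (add !((!q || t) && (q || u)), !p):
        !!(t == !s): β-rule — branch into t, !s  //  !t, !!s.
          branch 2.2.1 (add t, !s):
            !((!q || t) && (q || u)): β-rule — branch into !(!q || t)  //  !(q || u).
              branch 2.2.1.1 (add !(!q || t)):
                !(!q || t): α-rule — add !!q, !t.
                × closes — contains both t and !t.
              branch 2.2.1.2 (add !(q || u)):
                !(q || u): α-rule — add !q, !u.
                ○ open, literals {p=F, q=F, s=F, t=T, u=F}.
          branch 2.2.2 (add !t, !!s):
            !((!q || t) && (q || u)): β-rule — branch into !(!q || t)  //  !(q || u).
              branch 2.2.2.1 (add !(!q || t)):
                !(!q || t): α-rule — add !!q, !t.
                ○ open, literals {p=F, q=T, s=T, t=F}.
              branch 2.2.2.2 (add !(q || u)):
                !(q || u): α-rule — add !q, !u.
                ○ open, literals {p=F, q=F, s=T, t=F, u=F}.
8 branches closed, 14 open.
Each open branch fixes some atoms; the unmentioned ones are free. Counting distinct full assignments: branch {p=F, q=F, s=T, t=T, u=T} (r) contributes 2 new; branch {p=F, q=T, s=T, t=T} (r, u) contributes 4 new; branch {p=F, s=T, t=T, u=T} (q, r) contributes 0 new; branch {p=F, q=F, s=F, t=F, u=T} (r) contributes 2 new; branch {p=T, q=F, s=T, t=T, u=F} (r) contributes 2 new; branch {p=T, q=T, s=F, t=F} (r, u) contributes 4 new; branch {p=T, q=F, s=F, t=F, u=F} (r) contributes 2 new; branch {p=T, q=F, s=F, t=T, u=T} (r) contributes 2 new; branch {p=T, q=T, s=F, t=T} (r, u) contributes 4 new; branch {p=T, s=F, t=T, u=T} (q, r) contributes 0 new; branch {p=T, q=F, s=T, t=F, u=T} (r) contributes 2 new; branch {p=F, q=F, s=F, t=T, u=F} (r) contributes 2 new; branch {p=F, q=T, s=T, t=F} (r, u) contributes 4 new; branch {p=F, q=F, s=T, t=F, u=F} (r) contributes 2 new. Total: 32.

32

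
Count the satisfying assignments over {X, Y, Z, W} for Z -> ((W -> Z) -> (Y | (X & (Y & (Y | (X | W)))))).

12

Initial set: {(Z -> ((W -> Z) -> (Y | (X & (Y & (Y | (X | W)))))))}.
(Z -> ((W -> Z) -> (Y | (X & (Y & (Y | (X | W))))))): β-rule — branch into ~Z  //  ((W -> Z) -> (Y | (X & (Y & (Y | (X | W)))))).
  branch 1 (add ~Z):
    ○ open, literals {Z=false}.
  branch 2 (add ((W -> Z) -> (Y | (X & (Y & (Y | (X | W))))))):
    ((W -> Z) -> (Y | (X & (Y & (Y | (X | W)))))): β-rule — branch into ~(W -> Z)  //  (Y | (X & (Y & (Y | (X | W))))).
      branch 2.1 (add ~(W -> Z)):
        ~(W -> Z): α-rule — add W, ~Z.
        ○ open, literals {W=true, Z=false}.
      branch 2.2 (add (Y | (X & (Y & (Y | (X | W)))))):
        (Y | (X & (Y & (Y | (X | W))))): β-rule — branch into Y  //  (X & (Y & (Y | (X | W)))).
          branch 2.2.1 (add Y):
            ○ open, literals {Y=true}.
          branch 2.2.2 (add (X & (Y & (Y | (X | W))))):
            (X & (Y & (Y | (X | W)))): α-rule — add X, (Y & (Y | (X | W))).
            (Y & (Y | (X | W))): α-rule — add Y, (Y | (X | W)).
            (Y | (X | W)): β-rule — branch into Y  //  (X | W).
              branch 2.2.2.1 (add Y):
                ○ open, literals {X=true, Y=true}.
              branch 2.2.2.2 (add (X | W)):
                (X | W): β-rule — branch into X  //  W.
                  branch 2.2.2.2.1 (add X):
                    ○ open, literals {X=true, Y=true}.
                  branch 2.2.2.2.2 (add W):
                    ○ open, literals {W=true, X=true, Y=true}.
0 branches closed, 6 open.
Each open branch fixes some atoms; the unmentioned ones are free. Counting distinct full assignments: branch {Z=false} (X, Y, W) contributes 8 new; branch {W=true, Z=false} (X, Y) contributes 0 new; branch {Y=true} (X, Z, W) contributes 4 new; branch {X=true, Y=true} (Z, W) contributes 0 new; branch {X=true, Y=true} (Z, W) contributes 0 new; branch {W=true, X=true, Y=true} (Z) contributes 0 new. Total: 12.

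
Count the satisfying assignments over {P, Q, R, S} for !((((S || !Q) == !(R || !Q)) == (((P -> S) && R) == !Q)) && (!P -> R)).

Initial set: {!((((S || !Q) == !(R || !Q)) == (((P -> S) && R) == !Q)) && (!P -> R))}.
!((((S || !Q) == !(R || !Q)) == (((P -> S) && R) == !Q)) && (!P -> R)): β-rule — branch into !(((S || !Q) == !(R || !Q)) == (((P -> S) && R) == !Q))  //  !(!P -> R).
  branch 1 (add !(((S || !Q) == !(R || !Q)) == (((P -> S) && R) == !Q))):
    !(((S || !Q) == !(R || !Q)) == (((P -> S) && R) == !Q)): β-rule — branch into ((S || !Q) == !(R || !Q)), !(((P -> S) && R) == !Q)  //  !((S || !Q) == !(R || !Q)), (((P -> S) && R) == !Q).
      branch 1.1 (add ((S || !Q) == !(R || !Q)), !(((P -> S) && R) == !Q)):
        ((S || !Q) == !(R || !Q)): β-rule — branch into (S || !Q), !(R || !Q)  //  !(S || !Q), !!(R || !Q).
          branch 1.1.1 (add (S || !Q), !(R || !Q)):
            !(R || !Q): α-rule — add !R, !!Q.
            !(((P -> S) && R) == !Q): β-rule — branch into ((P -> S) && R), !!Q  //  !((P -> S) && R), !Q.
              branch 1.1.1.1 (add ((P -> S) && R), !!Q):
                ((P -> S) && R): α-rule — add (P -> S), R.
                × closes — contains both R and !R.
              branch 1.1.1.2 (add !((P -> S) && R), !Q):
                × closes — contains both Q and !Q.
          branch 1.1.2 (add !(S || !Q), !!(R || !Q)):
            !(S || !Q): α-rule — add !S, !!Q.
            !(((P -> S) && R) == !Q): β-rule — branch into ((P -> S) && R), !!Q  //  !((P -> S) && R), !Q.
              branch 1.1.2.1 (add ((P -> S) && R), !!Q):
                ((P -> S) && R): α-rule — add (P -> S), R.
                !!(R || !Q): β-rule — branch into R  //  !Q.
                  branch 1.1.2.1.1 (add R):
                    (P -> S): β-rule — branch into !P  //  S.
                      branch 1.1.2.1.1.1 (add !P):
                        ○ open, literals {P=F, Q=T, R=T, S=F}.
                      branch 1.1.2.1.1.2 (add S):
                        × closes — contains both S and !S.
                  branch 1.1.2.1.2 (add !Q):
                    × closes — contains both Q and !Q.
              branch 1.1.2.2 (add !((P -> S) && R), !Q):
                × closes — contains both Q and !Q.
      branch 1.2 (add !((S || !Q) == !(R || !Q)), (((P -> S) && R) == !Q)):
        !((S || !Q) == !(R || !Q)): β-rule — branch into (S || !Q), !!(R || !Q)  //  !(S || !Q), !(R || !Q).
          branch 1.2.1 (add (S || !Q), !!(R || !Q)):
            (((P -> S) && R) == !Q): β-rule — branch into ((P -> S) && R), !Q  //  !((P -> S) && R), !!Q.
              branch 1.2.1.1 (add ((P -> S) && R), !Q):
                ((P -> S) && R): α-rule — add (P -> S), R.
                (S || !Q): β-rule — branch into S  //  !Q.
                  branch 1.2.1.1.1 (add S):
                    !!(R || !Q): β-rule — branch into R  //  !Q.
                      branch 1.2.1.1.1.1 (add R):
                        (P -> S): β-rule — branch into !P  //  S.
                          branch 1.2.1.1.1.1.1 (add !P):
                            ○ open, literals {P=F, Q=F, R=T, S=T}.
                          branch 1.2.1.1.1.1.2 (add S):
                            ○ open, literals {Q=F, R=T, S=T}.
                      branch 1.2.1.1.1.2 (add !Q):
                        (P -> S): β-rule — branch into !P  //  S.
                          branch 1.2.1.1.1.2.1 (add !P):
                            ○ open, literals {P=F, Q=F, R=T, S=T}.
                          branch 1.2.1.1.1.2.2 (add S):
                            ○ open, literals {Q=F, R=T, S=T}.
                  branch 1.2.1.1.2 (add !Q):
                    !!(R || !Q): β-rule — branch into R  //  !Q.
                      branch 1.2.1.1.2.1 (add R):
                        (P -> S): β-rule — branch into !P  //  S.
                          branch 1.2.1.1.2.1.1 (add !P):
                            ○ open, literals {P=F, Q=F, R=T}.
                          branch 1.2.1.1.2.1.2 (add S):
                            ○ open, literals {Q=F, R=T, S=T}.
                      branch 1.2.1.1.2.2 (add !Q):
                        (P -> S): β-rule — branch into !P  //  S.
                          branch 1.2.1.1.2.2.1 (add !P):
                            ○ open, literals {P=F, Q=F, R=T}.
                          branch 1.2.1.1.2.2.2 (add S):
                            ○ open, literals {Q=F, R=T, S=T}.
              branch 1.2.1.2 (add !((P -> S) && R), !!Q):
                (S || !Q): β-rule — branch into S  //  !Q.
                  branch 1.2.1.2.1 (add S):
                    !!(R || !Q): β-rule — branch into R  //  !Q.
                      branch 1.2.1.2.1.1 (add R):
                        !((P -> S) && R): β-rule — branch into !(P -> S)  //  !R.
                          branch 1.2.1.2.1.1.1 (add !(P -> S)):
                            !(P -> S): α-rule — add P, !S.
                            × closes — contains both S and !S.
                          branch 1.2.1.2.1.1.2 (add !R):
                            × closes — contains both R and !R.
                      branch 1.2.1.2.1.2 (add !Q):
                        × closes — contains both Q and !Q.
                  branch 1.2.1.2.2 (add !Q):
                    × closes — contains both Q and !Q.
          branch 1.2.2 (add !(S || !Q), !(R || !Q)):
            !(S || !Q): α-rule — add !S, !!Q.
            !(R || !Q): α-rule — add !R, !!Q.
            (((P -> S) && R) == !Q): β-rule — branch into ((P -> S) && R), !Q  //  !((P -> S) && R), !!Q.
              branch 1.2.2.1 (add ((P -> S) && R), !Q):
                × closes — contains both Q and !Q.
              branch 1.2.2.2 (add !((P -> S) && R), !!Q):
                !((P -> S) && R): β-rule — branch into !(P -> S)  //  !R.
                  branch 1.2.2.2.1 (add !(P -> S)):
                    !(P -> S): α-rule — add P, !S.
                    ○ open, literals {P=T, Q=T, R=F, S=F}.
                  branch 1.2.2.2.2 (add !R):
                    ○ open, literals {Q=T, R=F, S=F}.
  branch 2 (add !(!P -> R)):
    !(!P -> R): α-rule — add !P, !R.
    ○ open, literals {P=F, R=F}.
10 branches closed, 12 open.
Each open branch fixes some atoms; the unmentioned ones are free. Counting distinct full assignments: branch {P=F, Q=T, R=T, S=F} (none free) contributes 1 new; branch {P=F, Q=F, R=T, S=T} (none free) contributes 1 new; branch {Q=F, R=T, S=T} (P) contributes 1 new; branch {P=F, Q=F, R=T, S=T} (none free) contributes 0 new; branch {Q=F, R=T, S=T} (P) contributes 0 new; branch {P=F, Q=F, R=T} (S) contributes 1 new; branch {Q=F, R=T, S=T} (P) contributes 0 new; branch {P=F, Q=F, R=T} (S) contributes 0 new; branch {Q=F, R=T, S=T} (P) contributes 0 new; branch {P=T, Q=T, R=F, S=F} (none free) contributes 1 new; branch {Q=T, R=F, S=F} (P) contributes 1 new; branch {P=F, R=F} (Q, S) contributes 3 new. Total: 9.

9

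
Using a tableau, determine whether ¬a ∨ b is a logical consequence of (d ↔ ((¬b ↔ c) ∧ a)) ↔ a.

No

Initial set: {((d ↔ ((¬b ↔ c) ∧ a)) ↔ a); ¬(¬a ∨ b)}.
¬(¬a ∨ b): α-rule — add ¬¬a, ¬b.
((d ↔ ((¬b ↔ c) ∧ a)) ↔ a): β-rule — branch into (d ↔ ((¬b ↔ c) ∧ a)), a  //  ¬(d ↔ ((¬b ↔ c) ∧ a)), ¬a.
  branch 1 (add (d ↔ ((¬b ↔ c) ∧ a)), a):
    (d ↔ ((¬b ↔ c) ∧ a)): β-rule — branch into d, ((¬b ↔ c) ∧ a)  //  ¬d, ¬((¬b ↔ c) ∧ a).
      branch 1.1 (add d, ((¬b ↔ c) ∧ a)):
        ((¬b ↔ c) ∧ a): α-rule — add (¬b ↔ c), a.
        (¬b ↔ c): β-rule — branch into ¬b, c  //  ¬¬b, ¬c.
          branch 1.1.1 (add ¬b, c):
            ○ open, literals {a=1, b=0, c=1, d=1}.
          branch 1.1.2 (add ¬¬b, ¬c):
            × closes — contains both b and ¬b.
      branch 1.2 (add ¬d, ¬((¬b ↔ c) ∧ a)):
        ¬((¬b ↔ c) ∧ a): β-rule — branch into ¬(¬b ↔ c)  //  ¬a.
          branch 1.2.1 (add ¬(¬b ↔ c)):
            ¬(¬b ↔ c): β-rule — branch into ¬b, ¬c  //  ¬¬b, c.
              branch 1.2.1.1 (add ¬b, ¬c):
                ○ open, literals {a=1, b=0, c=0, d=0}.
              branch 1.2.1.2 (add ¬¬b, c):
                × closes — contains both b and ¬b.
          branch 1.2.2 (add ¬a):
            × closes — contains both a and ¬a.
  branch 2 (add ¬(d ↔ ((¬b ↔ c) ∧ a)), ¬a):
    × closes — contains both a and ¬a.
4 branches closed, 2 open.
An open branch gives a countermodel: a=1, b=0, c=1, d=1 (unmentioned atoms arbitrary); the premises hold there but the conclusion fails.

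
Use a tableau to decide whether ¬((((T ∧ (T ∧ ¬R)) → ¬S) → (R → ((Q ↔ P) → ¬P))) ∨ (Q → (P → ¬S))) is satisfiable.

Initial set: {¬((((T ∧ (T ∧ ¬R)) → ¬S) → (R → ((Q ↔ P) → ¬P))) ∨ (Q → (P → ¬S)))}.
¬((((T ∧ (T ∧ ¬R)) → ¬S) → (R → ((Q ↔ P) → ¬P))) ∨ (Q → (P → ¬S))): α-rule — add ¬(((T ∧ (T ∧ ¬R)) → ¬S) → (R → ((Q ↔ P) → ¬P))), ¬(Q → (P → ¬S)).
¬(((T ∧ (T ∧ ¬R)) → ¬S) → (R → ((Q ↔ P) → ¬P))): α-rule — add ((T ∧ (T ∧ ¬R)) → ¬S), ¬(R → ((Q ↔ P) → ¬P)).
¬(Q → (P → ¬S)): α-rule — add Q, ¬(P → ¬S).
¬(R → ((Q ↔ P) → ¬P)): α-rule — add R, ¬((Q ↔ P) → ¬P).
¬(P → ¬S): α-rule — add P, ¬¬S.
¬((Q ↔ P) → ¬P): α-rule — add (Q ↔ P), ¬¬P.
((T ∧ (T ∧ ¬R)) → ¬S): β-rule — branch into ¬(T ∧ (T ∧ ¬R))  //  ¬S.
  branch 1 (add ¬(T ∧ (T ∧ ¬R))):
    (Q ↔ P): β-rule — branch into Q, P  //  ¬Q, ¬P.
      branch 1.1 (add Q, P):
        ¬(T ∧ (T ∧ ¬R)): β-rule — branch into ¬T  //  ¬(T ∧ ¬R).
          branch 1.1.1 (add ¬T):
            ○ open, literals {P=true, Q=true, R=true, S=true, T=false}.
          branch 1.1.2 (add ¬(T ∧ ¬R)):
            ¬(T ∧ ¬R): β-rule — branch into ¬T  //  ¬¬R.
              branch 1.1.2.1 (add ¬T):
                ○ open, literals {P=true, Q=true, R=true, S=true, T=false}.
              branch 1.1.2.2 (add ¬¬R):
                ○ open, literals {P=true, Q=true, R=true, S=true}.
      branch 1.2 (add ¬Q, ¬P):
        × closes — contains both Q and ¬Q.
  branch 2 (add ¬S):
    × closes — contains both S and ¬S.
2 branches closed, 3 open.
An open branch gives a satisfying assignment: P=true, Q=true, R=true, S=true, T=false.

Satisfiable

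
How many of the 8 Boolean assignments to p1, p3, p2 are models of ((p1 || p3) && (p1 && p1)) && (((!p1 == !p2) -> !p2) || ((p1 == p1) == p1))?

4

Initial set: {(((p1 || p3) && (p1 && p1)) && (((!p1 == !p2) -> !p2) || ((p1 == p1) == p1)))}.
(((p1 || p3) && (p1 && p1)) && (((!p1 == !p2) -> !p2) || ((p1 == p1) == p1))): α-rule — add ((p1 || p3) && (p1 && p1)), (((!p1 == !p2) -> !p2) || ((p1 == p1) == p1)).
((p1 || p3) && (p1 && p1)): α-rule — add (p1 || p3), (p1 && p1).
(p1 && p1): α-rule — add p1, p1.
(((!p1 == !p2) -> !p2) || ((p1 == p1) == p1)): β-rule — branch into ((!p1 == !p2) -> !p2)  //  ((p1 == p1) == p1).
  branch 1 (add ((!p1 == !p2) -> !p2)):
    (p1 || p3): β-rule — branch into p1  //  p3.
      branch 1.1 (add p1):
        ((!p1 == !p2) -> !p2): β-rule — branch into !(!p1 == !p2)  //  !p2.
          branch 1.1.1 (add !(!p1 == !p2)):
            !(!p1 == !p2): β-rule — branch into !p1, !!p2  //  !!p1, !p2.
              branch 1.1.1.1 (add !p1, !!p2):
                × closes — contains both p1 and !p1.
              branch 1.1.1.2 (add !!p1, !p2):
                ○ open, literals {p1=T, p2=F}.
          branch 1.1.2 (add !p2):
            ○ open, literals {p1=T, p2=F}.
      branch 1.2 (add p3):
        ((!p1 == !p2) -> !p2): β-rule — branch into !(!p1 == !p2)  //  !p2.
          branch 1.2.1 (add !(!p1 == !p2)):
            !(!p1 == !p2): β-rule — branch into !p1, !!p2  //  !!p1, !p2.
              branch 1.2.1.1 (add !p1, !!p2):
                × closes — contains both p1 and !p1.
              branch 1.2.1.2 (add !!p1, !p2):
                ○ open, literals {p1=T, p2=F, p3=T}.
          branch 1.2.2 (add !p2):
            ○ open, literals {p1=T, p2=F, p3=T}.
  branch 2 (add ((p1 == p1) == p1)):
    (p1 || p3): β-rule — branch into p1  //  p3.
      branch 2.1 (add p1):
        ((p1 == p1) == p1): β-rule — branch into (p1 == p1), p1  //  !(p1 == p1), !p1.
          branch 2.1.1 (add (p1 == p1), p1):
            (p1 == p1): β-rule — branch into p1, p1  //  !p1, !p1.
              branch 2.1.1.1 (add p1, p1):
                ○ open, literals {p1=T}.
              branch 2.1.1.2 (add !p1, !p1):
                × closes — contains both p1 and !p1.
          branch 2.1.2 (add !(p1 == p1), !p1):
            × closes — contains both p1 and !p1.
      branch 2.2 (add p3):
        ((p1 == p1) == p1): β-rule — branch into (p1 == p1), p1  //  !(p1 == p1), !p1.
          branch 2.2.1 (add (p1 == p1), p1):
            (p1 == p1): β-rule — branch into p1, p1  //  !p1, !p1.
              branch 2.2.1.1 (add p1, p1):
                ○ open, literals {p1=T, p3=T}.
              branch 2.2.1.2 (add !p1, !p1):
                × closes — contains both p1 and !p1.
          branch 2.2.2 (add !(p1 == p1), !p1):
            × closes — contains both p1 and !p1.
6 branches closed, 6 open.
Each open branch fixes some atoms; the unmentioned ones are free. Counting distinct full assignments: branch {p1=T, p2=F} (p3) contributes 2 new; branch {p1=T, p2=F} (p3) contributes 0 new; branch {p1=T, p2=F, p3=T} (none free) contributes 0 new; branch {p1=T, p2=F, p3=T} (none free) contributes 0 new; branch {p1=T} (p3, p2) contributes 2 new; branch {p1=T, p3=T} (p2) contributes 0 new. Total: 4.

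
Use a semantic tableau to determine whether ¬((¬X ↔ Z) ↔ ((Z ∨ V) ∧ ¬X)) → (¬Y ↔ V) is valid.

Not valid

Assume the negation and expand:
Initial set: {¬(¬((¬X ↔ Z) ↔ ((Z ∨ V) ∧ ¬X)) → (¬Y ↔ V))}.
¬(¬((¬X ↔ Z) ↔ ((Z ∨ V) ∧ ¬X)) → (¬Y ↔ V)): α-rule — add ¬((¬X ↔ Z) ↔ ((Z ∨ V) ∧ ¬X)), ¬(¬Y ↔ V).
¬((¬X ↔ Z) ↔ ((Z ∨ V) ∧ ¬X)): β-rule — branch into (¬X ↔ Z), ¬((Z ∨ V) ∧ ¬X)  //  ¬(¬X ↔ Z), ((Z ∨ V) ∧ ¬X).
  branch 1 (add (¬X ↔ Z), ¬((Z ∨ V) ∧ ¬X)):
    ¬(¬Y ↔ V): β-rule — branch into ¬Y, ¬V  //  ¬¬Y, V.
      branch 1.1 (add ¬Y, ¬V):
        (¬X ↔ Z): β-rule — branch into ¬X, Z  //  ¬¬X, ¬Z.
          branch 1.1.1 (add ¬X, Z):
            ¬((Z ∨ V) ∧ ¬X): β-rule — branch into ¬(Z ∨ V)  //  ¬¬X.
              branch 1.1.1.1 (add ¬(Z ∨ V)):
                ¬(Z ∨ V): α-rule — add ¬Z, ¬V.
                × closes — contains both Z and ¬Z.
              branch 1.1.1.2 (add ¬¬X):
                × closes — contains both X and ¬X.
          branch 1.1.2 (add ¬¬X, ¬Z):
            ¬((Z ∨ V) ∧ ¬X): β-rule — branch into ¬(Z ∨ V)  //  ¬¬X.
              branch 1.1.2.1 (add ¬(Z ∨ V)):
                ¬(Z ∨ V): α-rule — add ¬Z, ¬V.
                ○ open, literals {V=0, X=1, Y=0, Z=0}.
              branch 1.1.2.2 (add ¬¬X):
                ○ open, literals {V=0, X=1, Y=0, Z=0}.
      branch 1.2 (add ¬¬Y, V):
        (¬X ↔ Z): β-rule — branch into ¬X, Z  //  ¬¬X, ¬Z.
          branch 1.2.1 (add ¬X, Z):
            ¬((Z ∨ V) ∧ ¬X): β-rule — branch into ¬(Z ∨ V)  //  ¬¬X.
              branch 1.2.1.1 (add ¬(Z ∨ V)):
                ¬(Z ∨ V): α-rule — add ¬Z, ¬V.
                × closes — contains both Z and ¬Z.
              branch 1.2.1.2 (add ¬¬X):
                × closes — contains both X and ¬X.
          branch 1.2.2 (add ¬¬X, ¬Z):
            ¬((Z ∨ V) ∧ ¬X): β-rule — branch into ¬(Z ∨ V)  //  ¬¬X.
              branch 1.2.2.1 (add ¬(Z ∨ V)):
                ¬(Z ∨ V): α-rule — add ¬Z, ¬V.
                × closes — contains both V and ¬V.
              branch 1.2.2.2 (add ¬¬X):
                ○ open, literals {V=1, X=1, Y=1, Z=0}.
  branch 2 (add ¬(¬X ↔ Z), ((Z ∨ V) ∧ ¬X)):
    ((Z ∨ V) ∧ ¬X): α-rule — add (Z ∨ V), ¬X.
    ¬(¬Y ↔ V): β-rule — branch into ¬Y, ¬V  //  ¬¬Y, V.
      branch 2.1 (add ¬Y, ¬V):
        ¬(¬X ↔ Z): β-rule — branch into ¬X, ¬Z  //  ¬¬X, Z.
          branch 2.1.1 (add ¬X, ¬Z):
            (Z ∨ V): β-rule — branch into Z  //  V.
              branch 2.1.1.1 (add Z):
                × closes — contains both Z and ¬Z.
              branch 2.1.1.2 (add V):
                × closes — contains both V and ¬V.
          branch 2.1.2 (add ¬¬X, Z):
            × closes — contains both X and ¬X.
      branch 2.2 (add ¬¬Y, V):
        ¬(¬X ↔ Z): β-rule — branch into ¬X, ¬Z  //  ¬¬X, Z.
          branch 2.2.1 (add ¬X, ¬Z):
            (Z ∨ V): β-rule — branch into Z  //  V.
              branch 2.2.1.1 (add Z):
                × closes — contains both Z and ¬Z.
              branch 2.2.1.2 (add V):
                ○ open, literals {V=1, X=0, Y=1, Z=0}.
          branch 2.2.2 (add ¬¬X, Z):
            × closes — contains both X and ¬X.
10 branches closed, 4 open.
An open branch gives a countermodel: V=0, X=1, Y=0, Z=0 (unmentioned atoms arbitrary); under it the original formula is false.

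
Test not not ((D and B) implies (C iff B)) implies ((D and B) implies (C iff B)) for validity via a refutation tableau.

Assume the negation and expand:
Initial set: {F (not not ((D and B) implies (C iff B)) implies ((D and B) implies (C iff B)))}.
F (not not ((D and B) implies (C iff B)) implies ((D and B) implies (C iff B))): α-rule — add T not not ((D and B) implies (C iff B)), F ((D and B) implies (C iff B)).
T not not ((D and B) implies (C iff B)): drop double negation, giving T ((D and B) implies (C iff B)).
F ((D and B) implies (C iff B)): α-rule — add T (D and B), F (C iff B).
T (D and B): α-rule — add T D, T B.
T ((D and B) implies (C iff B)): β-rule — branch into F (D and B)  //  T (C iff B).
  branch 1 (add F (D and B)):
    F (C iff B): β-rule — branch into T C, F B  //  F C, T B.
      branch 1.1 (add T C, F B):
        × closes — contains both B and not B.
      branch 1.2 (add F C, T B):
        F (D and B): β-rule — branch into F D  //  F B.
          branch 1.2.1 (add F D):
            × closes — contains both D and not D.
          branch 1.2.2 (add F B):
            × closes — contains both B and not B.
  branch 2 (add T (C iff B)):
    F (C iff B): β-rule — branch into T C, F B  //  F C, T B.
      branch 2.1 (add T C, F B):
        × closes — contains both B and not B.
      branch 2.2 (add F C, T B):
        T (C iff B): β-rule — branch into T C, T B  //  F C, F B.
          branch 2.2.1 (add T C, T B):
            × closes — contains both C and not C.
          branch 2.2.2 (add F C, F B):
            × closes — contains both B and not B.
All 6 branches close.
Every branch closed, so the negation is unsatisfiable and the formula is valid.

Valid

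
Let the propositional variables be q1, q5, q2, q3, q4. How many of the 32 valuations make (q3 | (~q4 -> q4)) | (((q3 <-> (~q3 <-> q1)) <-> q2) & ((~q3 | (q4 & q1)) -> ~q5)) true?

Initial set: {((q3 | (~q4 -> q4)) | (((q3 <-> (~q3 <-> q1)) <-> q2) & ((~q3 | (q4 & q1)) -> ~q5)))}.
((q3 | (~q4 -> q4)) | (((q3 <-> (~q3 <-> q1)) <-> q2) & ((~q3 | (q4 & q1)) -> ~q5))): β-rule — branch into (q3 | (~q4 -> q4))  //  (((q3 <-> (~q3 <-> q1)) <-> q2) & ((~q3 | (q4 & q1)) -> ~q5)).
  branch 1 (add (q3 | (~q4 -> q4))):
    (q3 | (~q4 -> q4)): β-rule — branch into q3  //  (~q4 -> q4).
      branch 1.1 (add q3):
        ○ open, literals {q3=1}.
      branch 1.2 (add (~q4 -> q4)):
        (~q4 -> q4): β-rule — branch into ~~q4  //  q4.
          branch 1.2.1 (add ~~q4):
            ○ open, literals {q4=1}.
          branch 1.2.2 (add q4):
            ○ open, literals {q4=1}.
  branch 2 (add (((q3 <-> (~q3 <-> q1)) <-> q2) & ((~q3 | (q4 & q1)) -> ~q5))):
    (((q3 <-> (~q3 <-> q1)) <-> q2) & ((~q3 | (q4 & q1)) -> ~q5)): α-rule — add ((q3 <-> (~q3 <-> q1)) <-> q2), ((~q3 | (q4 & q1)) -> ~q5).
    ((q3 <-> (~q3 <-> q1)) <-> q2): β-rule — branch into (q3 <-> (~q3 <-> q1)), q2  //  ~(q3 <-> (~q3 <-> q1)), ~q2.
      branch 2.1 (add (q3 <-> (~q3 <-> q1)), q2):
        ((~q3 | (q4 & q1)) -> ~q5): β-rule — branch into ~(~q3 | (q4 & q1))  //  ~q5.
          branch 2.1.1 (add ~(~q3 | (q4 & q1))):
            ~(~q3 | (q4 & q1)): α-rule — add ~~q3, ~(q4 & q1).
            (q3 <-> (~q3 <-> q1)): β-rule — branch into q3, (~q3 <-> q1)  //  ~q3, ~(~q3 <-> q1).
              branch 2.1.1.1 (add q3, (~q3 <-> q1)):
                ~(q4 & q1): β-rule — branch into ~q4  //  ~q1.
                  branch 2.1.1.1.1 (add ~q4):
                    (~q3 <-> q1): β-rule — branch into ~q3, q1  //  ~~q3, ~q1.
                      branch 2.1.1.1.1.1 (add ~q3, q1):
                        × closes — contains both q3 and ~q3.
                      branch 2.1.1.1.1.2 (add ~~q3, ~q1):
                        ○ open, literals {q1=0, q2=1, q3=1, q4=0}.
                  branch 2.1.1.1.2 (add ~q1):
                    (~q3 <-> q1): β-rule — branch into ~q3, q1  //  ~~q3, ~q1.
                      branch 2.1.1.1.2.1 (add ~q3, q1):
                        × closes — contains both q3 and ~q3.
                      branch 2.1.1.1.2.2 (add ~~q3, ~q1):
                        ○ open, literals {q1=0, q2=1, q3=1}.
              branch 2.1.1.2 (add ~q3, ~(~q3 <-> q1)):
                × closes — contains both q3 and ~q3.
          branch 2.1.2 (add ~q5):
            (q3 <-> (~q3 <-> q1)): β-rule — branch into q3, (~q3 <-> q1)  //  ~q3, ~(~q3 <-> q1).
              branch 2.1.2.1 (add q3, (~q3 <-> q1)):
                (~q3 <-> q1): β-rule — branch into ~q3, q1  //  ~~q3, ~q1.
                  branch 2.1.2.1.1 (add ~q3, q1):
                    × closes — contains both q3 and ~q3.
                  branch 2.1.2.1.2 (add ~~q3, ~q1):
                    ○ open, literals {q1=0, q2=1, q3=1, q5=0}.
              branch 2.1.2.2 (add ~q3, ~(~q3 <-> q1)):
                ~(~q3 <-> q1): β-rule — branch into ~q3, ~q1  //  ~~q3, q1.
                  branch 2.1.2.2.1 (add ~q3, ~q1):
                    ○ open, literals {q1=0, q2=1, q3=0, q5=0}.
                  branch 2.1.2.2.2 (add ~~q3, q1):
                    × closes — contains both q3 and ~q3.
      branch 2.2 (add ~(q3 <-> (~q3 <-> q1)), ~q2):
        ((~q3 | (q4 & q1)) -> ~q5): β-rule — branch into ~(~q3 | (q4 & q1))  //  ~q5.
          branch 2.2.1 (add ~(~q3 | (q4 & q1))):
            ~(~q3 | (q4 & q1)): α-rule — add ~~q3, ~(q4 & q1).
            ~(q3 <-> (~q3 <-> q1)): β-rule — branch into q3, ~(~q3 <-> q1)  //  ~q3, (~q3 <-> q1).
              branch 2.2.1.1 (add q3, ~(~q3 <-> q1)):
                ~(q4 & q1): β-rule — branch into ~q4  //  ~q1.
                  branch 2.2.1.1.1 (add ~q4):
                    ~(~q3 <-> q1): β-rule — branch into ~q3, ~q1  //  ~~q3, q1.
                      branch 2.2.1.1.1.1 (add ~q3, ~q1):
                        × closes — contains both q3 and ~q3.
                      branch 2.2.1.1.1.2 (add ~~q3, q1):
                        ○ open, literals {q1=1, q2=0, q3=1, q4=0}.
                  branch 2.2.1.1.2 (add ~q1):
                    ~(~q3 <-> q1): β-rule — branch into ~q3, ~q1  //  ~~q3, q1.
                      branch 2.2.1.1.2.1 (add ~q3, ~q1):
                        × closes — contains both q3 and ~q3.
                      branch 2.2.1.1.2.2 (add ~~q3, q1):
                        × closes — contains both q1 and ~q1.
              branch 2.2.1.2 (add ~q3, (~q3 <-> q1)):
                × closes — contains both q3 and ~q3.
          branch 2.2.2 (add ~q5):
            ~(q3 <-> (~q3 <-> q1)): β-rule — branch into q3, ~(~q3 <-> q1)  //  ~q3, (~q3 <-> q1).
              branch 2.2.2.1 (add q3, ~(~q3 <-> q1)):
                ~(~q3 <-> q1): β-rule — branch into ~q3, ~q1  //  ~~q3, q1.
                  branch 2.2.2.1.1 (add ~q3, ~q1):
                    × closes — contains both q3 and ~q3.
                  branch 2.2.2.1.2 (add ~~q3, q1):
                    ○ open, literals {q1=1, q2=0, q3=1, q5=0}.
              branch 2.2.2.2 (add ~q3, (~q3 <-> q1)):
                (~q3 <-> q1): β-rule — branch into ~q3, q1  //  ~~q3, ~q1.
                  branch 2.2.2.2.1 (add ~q3, q1):
                    ○ open, literals {q1=1, q2=0, q3=0, q5=0}.
                  branch 2.2.2.2.2 (add ~~q3, ~q1):
                    × closes — contains both q3 and ~q3.
11 branches closed, 10 open.
Each open branch fixes some atoms; the unmentioned ones are free. Counting distinct full assignments: branch {q3=1} (q1, q5, q2, q4) contributes 16 new; branch {q4=1} (q1, q5, q2, q3) contributes 8 new; branch {q4=1} (q1, q5, q2, q3) contributes 0 new; branch {q1=0, q2=1, q3=1, q4=0} (q5) contributes 0 new; branch {q1=0, q2=1, q3=1} (q5, q4) contributes 0 new; branch {q1=0, q2=1, q3=1, q5=0} (q4) contributes 0 new; branch {q1=0, q2=1, q3=0, q5=0} (q4) contributes 1 new; branch {q1=1, q2=0, q3=1, q4=0} (q5) contributes 0 new; branch {q1=1, q2=0, q3=1, q5=0} (q4) contributes 0 new; branch {q1=1, q2=0, q3=0, q5=0} (q4) contributes 1 new. Total: 26.

26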